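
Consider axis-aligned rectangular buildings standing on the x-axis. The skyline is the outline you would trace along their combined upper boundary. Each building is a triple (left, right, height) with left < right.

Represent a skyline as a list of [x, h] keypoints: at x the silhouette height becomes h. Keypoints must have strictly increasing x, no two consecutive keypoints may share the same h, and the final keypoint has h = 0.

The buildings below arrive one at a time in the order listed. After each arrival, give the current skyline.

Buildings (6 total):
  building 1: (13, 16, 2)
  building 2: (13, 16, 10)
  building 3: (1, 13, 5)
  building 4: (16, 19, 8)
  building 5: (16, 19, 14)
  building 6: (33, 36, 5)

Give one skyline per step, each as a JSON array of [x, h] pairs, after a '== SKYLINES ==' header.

== SKYLINES ==
[[13,2],[16,0]]
[[13,10],[16,0]]
[[1,5],[13,10],[16,0]]
[[1,5],[13,10],[16,8],[19,0]]
[[1,5],[13,10],[16,14],[19,0]]
[[1,5],[13,10],[16,14],[19,0],[33,5],[36,0]]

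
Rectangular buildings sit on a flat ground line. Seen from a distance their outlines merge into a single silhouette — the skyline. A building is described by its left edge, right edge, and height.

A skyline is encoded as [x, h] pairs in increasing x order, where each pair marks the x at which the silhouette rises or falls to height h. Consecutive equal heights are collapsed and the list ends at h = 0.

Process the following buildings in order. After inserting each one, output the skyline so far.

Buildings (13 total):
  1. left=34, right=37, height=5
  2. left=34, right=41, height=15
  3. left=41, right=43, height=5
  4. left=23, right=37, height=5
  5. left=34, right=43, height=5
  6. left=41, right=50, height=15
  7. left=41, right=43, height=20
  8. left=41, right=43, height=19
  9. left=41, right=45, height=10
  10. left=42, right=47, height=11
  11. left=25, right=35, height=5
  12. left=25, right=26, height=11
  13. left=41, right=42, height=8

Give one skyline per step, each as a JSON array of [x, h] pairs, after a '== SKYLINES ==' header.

== SKYLINES ==
[[34,5],[37,0]]
[[34,15],[41,0]]
[[34,15],[41,5],[43,0]]
[[23,5],[34,15],[41,5],[43,0]]
[[23,5],[34,15],[41,5],[43,0]]
[[23,5],[34,15],[50,0]]
[[23,5],[34,15],[41,20],[43,15],[50,0]]
[[23,5],[34,15],[41,20],[43,15],[50,0]]
[[23,5],[34,15],[41,20],[43,15],[50,0]]
[[23,5],[34,15],[41,20],[43,15],[50,0]]
[[23,5],[34,15],[41,20],[43,15],[50,0]]
[[23,5],[25,11],[26,5],[34,15],[41,20],[43,15],[50,0]]
[[23,5],[25,11],[26,5],[34,15],[41,20],[43,15],[50,0]]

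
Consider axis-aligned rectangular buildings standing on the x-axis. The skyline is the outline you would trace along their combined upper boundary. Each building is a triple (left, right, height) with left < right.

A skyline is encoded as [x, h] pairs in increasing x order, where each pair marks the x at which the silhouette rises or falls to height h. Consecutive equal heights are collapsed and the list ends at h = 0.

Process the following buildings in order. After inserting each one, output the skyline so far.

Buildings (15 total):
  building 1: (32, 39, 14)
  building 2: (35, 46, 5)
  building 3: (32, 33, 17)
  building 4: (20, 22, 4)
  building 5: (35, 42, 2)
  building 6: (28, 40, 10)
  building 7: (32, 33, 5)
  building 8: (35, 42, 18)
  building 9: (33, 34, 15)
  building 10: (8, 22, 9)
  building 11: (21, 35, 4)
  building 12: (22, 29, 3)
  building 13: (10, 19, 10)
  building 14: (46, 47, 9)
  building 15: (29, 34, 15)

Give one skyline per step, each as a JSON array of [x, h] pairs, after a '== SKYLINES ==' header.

== SKYLINES ==
[[32,14],[39,0]]
[[32,14],[39,5],[46,0]]
[[32,17],[33,14],[39,5],[46,0]]
[[20,4],[22,0],[32,17],[33,14],[39,5],[46,0]]
[[20,4],[22,0],[32,17],[33,14],[39,5],[46,0]]
[[20,4],[22,0],[28,10],[32,17],[33,14],[39,10],[40,5],[46,0]]
[[20,4],[22,0],[28,10],[32,17],[33,14],[39,10],[40,5],[46,0]]
[[20,4],[22,0],[28,10],[32,17],[33,14],[35,18],[42,5],[46,0]]
[[20,4],[22,0],[28,10],[32,17],[33,15],[34,14],[35,18],[42,5],[46,0]]
[[8,9],[22,0],[28,10],[32,17],[33,15],[34,14],[35,18],[42,5],[46,0]]
[[8,9],[22,4],[28,10],[32,17],[33,15],[34,14],[35,18],[42,5],[46,0]]
[[8,9],[22,4],[28,10],[32,17],[33,15],[34,14],[35,18],[42,5],[46,0]]
[[8,9],[10,10],[19,9],[22,4],[28,10],[32,17],[33,15],[34,14],[35,18],[42,5],[46,0]]
[[8,9],[10,10],[19,9],[22,4],[28,10],[32,17],[33,15],[34,14],[35,18],[42,5],[46,9],[47,0]]
[[8,9],[10,10],[19,9],[22,4],[28,10],[29,15],[32,17],[33,15],[34,14],[35,18],[42,5],[46,9],[47,0]]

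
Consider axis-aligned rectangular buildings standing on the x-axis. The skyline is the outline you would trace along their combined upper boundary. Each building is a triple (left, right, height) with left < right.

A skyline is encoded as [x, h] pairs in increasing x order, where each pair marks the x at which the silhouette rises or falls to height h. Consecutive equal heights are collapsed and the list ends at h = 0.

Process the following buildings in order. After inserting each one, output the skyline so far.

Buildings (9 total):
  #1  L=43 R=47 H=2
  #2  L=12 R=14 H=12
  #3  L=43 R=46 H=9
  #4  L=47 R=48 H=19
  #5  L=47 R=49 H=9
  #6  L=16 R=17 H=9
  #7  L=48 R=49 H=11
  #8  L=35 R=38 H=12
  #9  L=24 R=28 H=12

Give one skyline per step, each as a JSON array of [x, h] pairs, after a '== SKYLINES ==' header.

== SKYLINES ==
[[43,2],[47,0]]
[[12,12],[14,0],[43,2],[47,0]]
[[12,12],[14,0],[43,9],[46,2],[47,0]]
[[12,12],[14,0],[43,9],[46,2],[47,19],[48,0]]
[[12,12],[14,0],[43,9],[46,2],[47,19],[48,9],[49,0]]
[[12,12],[14,0],[16,9],[17,0],[43,9],[46,2],[47,19],[48,9],[49,0]]
[[12,12],[14,0],[16,9],[17,0],[43,9],[46,2],[47,19],[48,11],[49,0]]
[[12,12],[14,0],[16,9],[17,0],[35,12],[38,0],[43,9],[46,2],[47,19],[48,11],[49,0]]
[[12,12],[14,0],[16,9],[17,0],[24,12],[28,0],[35,12],[38,0],[43,9],[46,2],[47,19],[48,11],[49,0]]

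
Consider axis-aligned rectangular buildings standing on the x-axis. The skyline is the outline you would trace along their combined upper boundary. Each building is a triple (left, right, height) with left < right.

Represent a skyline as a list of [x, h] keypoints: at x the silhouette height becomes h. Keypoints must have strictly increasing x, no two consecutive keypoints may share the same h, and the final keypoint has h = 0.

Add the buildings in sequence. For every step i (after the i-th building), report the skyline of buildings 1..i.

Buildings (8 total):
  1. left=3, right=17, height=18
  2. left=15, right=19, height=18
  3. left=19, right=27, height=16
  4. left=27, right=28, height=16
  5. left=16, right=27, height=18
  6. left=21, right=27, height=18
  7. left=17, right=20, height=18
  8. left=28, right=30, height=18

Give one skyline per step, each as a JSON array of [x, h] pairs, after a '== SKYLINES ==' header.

== SKYLINES ==
[[3,18],[17,0]]
[[3,18],[19,0]]
[[3,18],[19,16],[27,0]]
[[3,18],[19,16],[28,0]]
[[3,18],[27,16],[28,0]]
[[3,18],[27,16],[28,0]]
[[3,18],[27,16],[28,0]]
[[3,18],[27,16],[28,18],[30,0]]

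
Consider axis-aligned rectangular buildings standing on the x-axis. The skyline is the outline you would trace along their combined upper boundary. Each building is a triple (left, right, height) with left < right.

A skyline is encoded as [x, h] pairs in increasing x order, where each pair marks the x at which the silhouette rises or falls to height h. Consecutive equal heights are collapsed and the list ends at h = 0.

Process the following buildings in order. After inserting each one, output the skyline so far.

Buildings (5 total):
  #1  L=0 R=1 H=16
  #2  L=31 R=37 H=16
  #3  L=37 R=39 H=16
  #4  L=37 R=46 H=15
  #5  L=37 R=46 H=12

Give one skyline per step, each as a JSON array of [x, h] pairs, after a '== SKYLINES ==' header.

== SKYLINES ==
[[0,16],[1,0]]
[[0,16],[1,0],[31,16],[37,0]]
[[0,16],[1,0],[31,16],[39,0]]
[[0,16],[1,0],[31,16],[39,15],[46,0]]
[[0,16],[1,0],[31,16],[39,15],[46,0]]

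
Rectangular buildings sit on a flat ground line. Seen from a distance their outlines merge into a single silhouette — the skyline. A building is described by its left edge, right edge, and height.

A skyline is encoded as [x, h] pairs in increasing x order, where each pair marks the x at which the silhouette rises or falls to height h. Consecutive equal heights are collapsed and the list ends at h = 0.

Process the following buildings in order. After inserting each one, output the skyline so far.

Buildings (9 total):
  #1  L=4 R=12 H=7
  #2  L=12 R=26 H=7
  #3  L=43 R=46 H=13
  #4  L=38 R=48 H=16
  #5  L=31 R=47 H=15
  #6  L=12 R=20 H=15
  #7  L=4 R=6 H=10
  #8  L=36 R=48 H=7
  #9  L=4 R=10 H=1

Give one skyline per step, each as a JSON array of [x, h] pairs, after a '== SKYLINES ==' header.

== SKYLINES ==
[[4,7],[12,0]]
[[4,7],[26,0]]
[[4,7],[26,0],[43,13],[46,0]]
[[4,7],[26,0],[38,16],[48,0]]
[[4,7],[26,0],[31,15],[38,16],[48,0]]
[[4,7],[12,15],[20,7],[26,0],[31,15],[38,16],[48,0]]
[[4,10],[6,7],[12,15],[20,7],[26,0],[31,15],[38,16],[48,0]]
[[4,10],[6,7],[12,15],[20,7],[26,0],[31,15],[38,16],[48,0]]
[[4,10],[6,7],[12,15],[20,7],[26,0],[31,15],[38,16],[48,0]]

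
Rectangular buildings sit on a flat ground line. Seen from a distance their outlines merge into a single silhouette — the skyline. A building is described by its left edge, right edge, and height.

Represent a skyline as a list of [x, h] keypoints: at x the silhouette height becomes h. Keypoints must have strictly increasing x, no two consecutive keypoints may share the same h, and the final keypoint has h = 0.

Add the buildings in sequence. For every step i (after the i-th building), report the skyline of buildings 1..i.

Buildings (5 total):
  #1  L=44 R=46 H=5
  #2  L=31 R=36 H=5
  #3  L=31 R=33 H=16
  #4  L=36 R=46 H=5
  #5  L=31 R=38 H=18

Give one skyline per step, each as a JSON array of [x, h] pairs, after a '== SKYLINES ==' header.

== SKYLINES ==
[[44,5],[46,0]]
[[31,5],[36,0],[44,5],[46,0]]
[[31,16],[33,5],[36,0],[44,5],[46,0]]
[[31,16],[33,5],[46,0]]
[[31,18],[38,5],[46,0]]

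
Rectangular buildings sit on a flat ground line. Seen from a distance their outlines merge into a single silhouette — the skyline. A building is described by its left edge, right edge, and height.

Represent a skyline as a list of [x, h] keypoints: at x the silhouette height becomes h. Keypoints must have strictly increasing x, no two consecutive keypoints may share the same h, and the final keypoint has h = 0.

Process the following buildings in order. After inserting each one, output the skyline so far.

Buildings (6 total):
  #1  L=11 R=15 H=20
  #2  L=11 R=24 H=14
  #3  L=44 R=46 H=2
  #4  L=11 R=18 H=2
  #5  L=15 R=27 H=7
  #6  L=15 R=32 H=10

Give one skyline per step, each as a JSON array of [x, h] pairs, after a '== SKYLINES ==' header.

== SKYLINES ==
[[11,20],[15,0]]
[[11,20],[15,14],[24,0]]
[[11,20],[15,14],[24,0],[44,2],[46,0]]
[[11,20],[15,14],[24,0],[44,2],[46,0]]
[[11,20],[15,14],[24,7],[27,0],[44,2],[46,0]]
[[11,20],[15,14],[24,10],[32,0],[44,2],[46,0]]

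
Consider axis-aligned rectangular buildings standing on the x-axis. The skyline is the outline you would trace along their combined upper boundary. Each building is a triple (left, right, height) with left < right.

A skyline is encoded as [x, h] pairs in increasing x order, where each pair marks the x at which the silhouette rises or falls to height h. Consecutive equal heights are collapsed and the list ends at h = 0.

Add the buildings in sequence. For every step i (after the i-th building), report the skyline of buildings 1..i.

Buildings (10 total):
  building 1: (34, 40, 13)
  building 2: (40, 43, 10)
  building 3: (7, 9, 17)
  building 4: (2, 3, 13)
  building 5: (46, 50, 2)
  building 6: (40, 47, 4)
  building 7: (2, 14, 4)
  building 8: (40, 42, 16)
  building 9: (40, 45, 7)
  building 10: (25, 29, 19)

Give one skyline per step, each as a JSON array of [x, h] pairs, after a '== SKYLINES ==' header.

== SKYLINES ==
[[34,13],[40,0]]
[[34,13],[40,10],[43,0]]
[[7,17],[9,0],[34,13],[40,10],[43,0]]
[[2,13],[3,0],[7,17],[9,0],[34,13],[40,10],[43,0]]
[[2,13],[3,0],[7,17],[9,0],[34,13],[40,10],[43,0],[46,2],[50,0]]
[[2,13],[3,0],[7,17],[9,0],[34,13],[40,10],[43,4],[47,2],[50,0]]
[[2,13],[3,4],[7,17],[9,4],[14,0],[34,13],[40,10],[43,4],[47,2],[50,0]]
[[2,13],[3,4],[7,17],[9,4],[14,0],[34,13],[40,16],[42,10],[43,4],[47,2],[50,0]]
[[2,13],[3,4],[7,17],[9,4],[14,0],[34,13],[40,16],[42,10],[43,7],[45,4],[47,2],[50,0]]
[[2,13],[3,4],[7,17],[9,4],[14,0],[25,19],[29,0],[34,13],[40,16],[42,10],[43,7],[45,4],[47,2],[50,0]]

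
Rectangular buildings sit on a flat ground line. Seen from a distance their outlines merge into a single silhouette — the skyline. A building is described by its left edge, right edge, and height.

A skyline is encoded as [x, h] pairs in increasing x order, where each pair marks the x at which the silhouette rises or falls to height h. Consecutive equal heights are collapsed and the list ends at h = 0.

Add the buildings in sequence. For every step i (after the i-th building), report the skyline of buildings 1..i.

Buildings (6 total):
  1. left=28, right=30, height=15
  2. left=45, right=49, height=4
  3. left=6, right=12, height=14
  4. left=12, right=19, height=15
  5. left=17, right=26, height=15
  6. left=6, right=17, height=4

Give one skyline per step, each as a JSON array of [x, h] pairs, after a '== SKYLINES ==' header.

== SKYLINES ==
[[28,15],[30,0]]
[[28,15],[30,0],[45,4],[49,0]]
[[6,14],[12,0],[28,15],[30,0],[45,4],[49,0]]
[[6,14],[12,15],[19,0],[28,15],[30,0],[45,4],[49,0]]
[[6,14],[12,15],[26,0],[28,15],[30,0],[45,4],[49,0]]
[[6,14],[12,15],[26,0],[28,15],[30,0],[45,4],[49,0]]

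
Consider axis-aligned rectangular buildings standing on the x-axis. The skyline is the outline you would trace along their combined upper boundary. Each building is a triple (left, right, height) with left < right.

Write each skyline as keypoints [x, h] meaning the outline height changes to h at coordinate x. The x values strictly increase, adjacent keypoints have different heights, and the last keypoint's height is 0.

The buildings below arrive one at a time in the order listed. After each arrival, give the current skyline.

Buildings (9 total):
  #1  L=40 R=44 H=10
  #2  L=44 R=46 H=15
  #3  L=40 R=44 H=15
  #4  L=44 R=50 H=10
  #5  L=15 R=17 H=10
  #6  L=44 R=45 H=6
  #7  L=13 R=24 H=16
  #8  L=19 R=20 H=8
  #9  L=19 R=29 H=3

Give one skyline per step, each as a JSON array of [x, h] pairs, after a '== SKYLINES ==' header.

== SKYLINES ==
[[40,10],[44,0]]
[[40,10],[44,15],[46,0]]
[[40,15],[46,0]]
[[40,15],[46,10],[50,0]]
[[15,10],[17,0],[40,15],[46,10],[50,0]]
[[15,10],[17,0],[40,15],[46,10],[50,0]]
[[13,16],[24,0],[40,15],[46,10],[50,0]]
[[13,16],[24,0],[40,15],[46,10],[50,0]]
[[13,16],[24,3],[29,0],[40,15],[46,10],[50,0]]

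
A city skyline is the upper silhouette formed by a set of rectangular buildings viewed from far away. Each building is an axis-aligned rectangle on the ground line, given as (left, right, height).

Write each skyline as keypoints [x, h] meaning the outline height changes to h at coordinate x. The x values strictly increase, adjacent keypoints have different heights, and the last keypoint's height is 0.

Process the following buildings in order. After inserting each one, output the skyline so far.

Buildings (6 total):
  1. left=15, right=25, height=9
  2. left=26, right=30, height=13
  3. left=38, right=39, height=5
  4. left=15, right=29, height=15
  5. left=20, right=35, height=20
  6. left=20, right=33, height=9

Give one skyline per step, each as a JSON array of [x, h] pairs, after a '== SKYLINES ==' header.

== SKYLINES ==
[[15,9],[25,0]]
[[15,9],[25,0],[26,13],[30,0]]
[[15,9],[25,0],[26,13],[30,0],[38,5],[39,0]]
[[15,15],[29,13],[30,0],[38,5],[39,0]]
[[15,15],[20,20],[35,0],[38,5],[39,0]]
[[15,15],[20,20],[35,0],[38,5],[39,0]]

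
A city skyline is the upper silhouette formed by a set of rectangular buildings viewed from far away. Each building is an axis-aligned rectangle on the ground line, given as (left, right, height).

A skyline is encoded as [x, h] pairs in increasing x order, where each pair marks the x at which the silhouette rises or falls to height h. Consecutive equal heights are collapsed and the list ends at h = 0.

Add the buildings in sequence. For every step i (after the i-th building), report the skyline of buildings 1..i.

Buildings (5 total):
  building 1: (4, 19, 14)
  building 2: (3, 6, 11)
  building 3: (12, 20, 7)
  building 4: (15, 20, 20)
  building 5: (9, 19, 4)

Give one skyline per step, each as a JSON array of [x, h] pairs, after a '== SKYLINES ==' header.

== SKYLINES ==
[[4,14],[19,0]]
[[3,11],[4,14],[19,0]]
[[3,11],[4,14],[19,7],[20,0]]
[[3,11],[4,14],[15,20],[20,0]]
[[3,11],[4,14],[15,20],[20,0]]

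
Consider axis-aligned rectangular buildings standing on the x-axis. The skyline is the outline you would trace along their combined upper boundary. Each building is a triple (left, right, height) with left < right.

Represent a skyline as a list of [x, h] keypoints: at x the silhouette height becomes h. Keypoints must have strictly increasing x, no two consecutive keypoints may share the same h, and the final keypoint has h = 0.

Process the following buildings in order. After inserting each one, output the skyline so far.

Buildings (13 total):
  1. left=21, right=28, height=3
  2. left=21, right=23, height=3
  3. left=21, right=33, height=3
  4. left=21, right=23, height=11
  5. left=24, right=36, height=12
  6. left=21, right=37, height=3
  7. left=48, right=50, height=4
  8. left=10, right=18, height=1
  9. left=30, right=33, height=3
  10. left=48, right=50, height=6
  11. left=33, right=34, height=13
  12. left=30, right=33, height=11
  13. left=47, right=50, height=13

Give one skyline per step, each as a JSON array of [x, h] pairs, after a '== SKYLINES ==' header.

== SKYLINES ==
[[21,3],[28,0]]
[[21,3],[28,0]]
[[21,3],[33,0]]
[[21,11],[23,3],[33,0]]
[[21,11],[23,3],[24,12],[36,0]]
[[21,11],[23,3],[24,12],[36,3],[37,0]]
[[21,11],[23,3],[24,12],[36,3],[37,0],[48,4],[50,0]]
[[10,1],[18,0],[21,11],[23,3],[24,12],[36,3],[37,0],[48,4],[50,0]]
[[10,1],[18,0],[21,11],[23,3],[24,12],[36,3],[37,0],[48,4],[50,0]]
[[10,1],[18,0],[21,11],[23,3],[24,12],[36,3],[37,0],[48,6],[50,0]]
[[10,1],[18,0],[21,11],[23,3],[24,12],[33,13],[34,12],[36,3],[37,0],[48,6],[50,0]]
[[10,1],[18,0],[21,11],[23,3],[24,12],[33,13],[34,12],[36,3],[37,0],[48,6],[50,0]]
[[10,1],[18,0],[21,11],[23,3],[24,12],[33,13],[34,12],[36,3],[37,0],[47,13],[50,0]]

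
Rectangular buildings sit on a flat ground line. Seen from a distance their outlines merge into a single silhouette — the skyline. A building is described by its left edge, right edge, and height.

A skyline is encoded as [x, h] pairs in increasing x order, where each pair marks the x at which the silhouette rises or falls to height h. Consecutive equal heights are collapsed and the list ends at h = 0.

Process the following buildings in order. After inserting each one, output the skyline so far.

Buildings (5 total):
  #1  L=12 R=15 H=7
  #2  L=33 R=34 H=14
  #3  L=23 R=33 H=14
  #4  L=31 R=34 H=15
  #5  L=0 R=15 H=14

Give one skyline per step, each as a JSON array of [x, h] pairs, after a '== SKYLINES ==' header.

== SKYLINES ==
[[12,7],[15,0]]
[[12,7],[15,0],[33,14],[34,0]]
[[12,7],[15,0],[23,14],[34,0]]
[[12,7],[15,0],[23,14],[31,15],[34,0]]
[[0,14],[15,0],[23,14],[31,15],[34,0]]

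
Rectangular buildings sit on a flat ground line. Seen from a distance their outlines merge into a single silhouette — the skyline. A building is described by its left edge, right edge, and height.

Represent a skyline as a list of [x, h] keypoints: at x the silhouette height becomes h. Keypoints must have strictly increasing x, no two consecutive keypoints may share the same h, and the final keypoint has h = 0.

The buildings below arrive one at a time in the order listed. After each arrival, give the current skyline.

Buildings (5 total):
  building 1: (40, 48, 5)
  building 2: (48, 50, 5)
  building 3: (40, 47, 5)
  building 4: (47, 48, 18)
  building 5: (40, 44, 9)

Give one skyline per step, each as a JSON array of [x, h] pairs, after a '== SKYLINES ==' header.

== SKYLINES ==
[[40,5],[48,0]]
[[40,5],[50,0]]
[[40,5],[50,0]]
[[40,5],[47,18],[48,5],[50,0]]
[[40,9],[44,5],[47,18],[48,5],[50,0]]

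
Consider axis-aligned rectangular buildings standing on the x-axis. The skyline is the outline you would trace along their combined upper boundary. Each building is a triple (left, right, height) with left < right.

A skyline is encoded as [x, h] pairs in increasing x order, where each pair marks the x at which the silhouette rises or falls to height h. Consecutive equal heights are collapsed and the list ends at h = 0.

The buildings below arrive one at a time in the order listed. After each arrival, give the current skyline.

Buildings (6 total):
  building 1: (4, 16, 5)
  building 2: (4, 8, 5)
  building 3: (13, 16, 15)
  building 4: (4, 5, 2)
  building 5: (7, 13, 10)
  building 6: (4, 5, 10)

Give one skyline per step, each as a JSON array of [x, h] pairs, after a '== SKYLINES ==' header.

== SKYLINES ==
[[4,5],[16,0]]
[[4,5],[16,0]]
[[4,5],[13,15],[16,0]]
[[4,5],[13,15],[16,0]]
[[4,5],[7,10],[13,15],[16,0]]
[[4,10],[5,5],[7,10],[13,15],[16,0]]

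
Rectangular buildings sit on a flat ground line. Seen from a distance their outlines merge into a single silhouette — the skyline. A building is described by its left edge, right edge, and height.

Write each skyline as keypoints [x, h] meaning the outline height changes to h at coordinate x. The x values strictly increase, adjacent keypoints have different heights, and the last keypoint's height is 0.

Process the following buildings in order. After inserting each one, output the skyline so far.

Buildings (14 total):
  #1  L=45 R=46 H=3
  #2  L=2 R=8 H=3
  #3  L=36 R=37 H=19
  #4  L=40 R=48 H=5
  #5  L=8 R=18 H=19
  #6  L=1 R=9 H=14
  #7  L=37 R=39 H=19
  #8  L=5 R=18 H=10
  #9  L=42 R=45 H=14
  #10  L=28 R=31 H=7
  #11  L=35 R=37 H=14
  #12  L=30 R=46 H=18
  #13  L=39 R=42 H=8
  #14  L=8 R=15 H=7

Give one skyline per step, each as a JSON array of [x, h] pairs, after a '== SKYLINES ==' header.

== SKYLINES ==
[[45,3],[46,0]]
[[2,3],[8,0],[45,3],[46,0]]
[[2,3],[8,0],[36,19],[37,0],[45,3],[46,0]]
[[2,3],[8,0],[36,19],[37,0],[40,5],[48,0]]
[[2,3],[8,19],[18,0],[36,19],[37,0],[40,5],[48,0]]
[[1,14],[8,19],[18,0],[36,19],[37,0],[40,5],[48,0]]
[[1,14],[8,19],[18,0],[36,19],[39,0],[40,5],[48,0]]
[[1,14],[8,19],[18,0],[36,19],[39,0],[40,5],[48,0]]
[[1,14],[8,19],[18,0],[36,19],[39,0],[40,5],[42,14],[45,5],[48,0]]
[[1,14],[8,19],[18,0],[28,7],[31,0],[36,19],[39,0],[40,5],[42,14],[45,5],[48,0]]
[[1,14],[8,19],[18,0],[28,7],[31,0],[35,14],[36,19],[39,0],[40,5],[42,14],[45,5],[48,0]]
[[1,14],[8,19],[18,0],[28,7],[30,18],[36,19],[39,18],[46,5],[48,0]]
[[1,14],[8,19],[18,0],[28,7],[30,18],[36,19],[39,18],[46,5],[48,0]]
[[1,14],[8,19],[18,0],[28,7],[30,18],[36,19],[39,18],[46,5],[48,0]]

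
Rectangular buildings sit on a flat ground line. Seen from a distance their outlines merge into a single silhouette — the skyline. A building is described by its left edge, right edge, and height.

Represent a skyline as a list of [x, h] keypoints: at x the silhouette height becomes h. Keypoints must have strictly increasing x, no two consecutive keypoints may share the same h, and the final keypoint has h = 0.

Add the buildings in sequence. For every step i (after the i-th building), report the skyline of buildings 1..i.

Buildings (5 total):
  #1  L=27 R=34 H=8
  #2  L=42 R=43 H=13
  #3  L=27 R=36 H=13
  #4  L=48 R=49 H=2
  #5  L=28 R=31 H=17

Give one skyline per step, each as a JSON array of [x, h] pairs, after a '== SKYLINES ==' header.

== SKYLINES ==
[[27,8],[34,0]]
[[27,8],[34,0],[42,13],[43,0]]
[[27,13],[36,0],[42,13],[43,0]]
[[27,13],[36,0],[42,13],[43,0],[48,2],[49,0]]
[[27,13],[28,17],[31,13],[36,0],[42,13],[43,0],[48,2],[49,0]]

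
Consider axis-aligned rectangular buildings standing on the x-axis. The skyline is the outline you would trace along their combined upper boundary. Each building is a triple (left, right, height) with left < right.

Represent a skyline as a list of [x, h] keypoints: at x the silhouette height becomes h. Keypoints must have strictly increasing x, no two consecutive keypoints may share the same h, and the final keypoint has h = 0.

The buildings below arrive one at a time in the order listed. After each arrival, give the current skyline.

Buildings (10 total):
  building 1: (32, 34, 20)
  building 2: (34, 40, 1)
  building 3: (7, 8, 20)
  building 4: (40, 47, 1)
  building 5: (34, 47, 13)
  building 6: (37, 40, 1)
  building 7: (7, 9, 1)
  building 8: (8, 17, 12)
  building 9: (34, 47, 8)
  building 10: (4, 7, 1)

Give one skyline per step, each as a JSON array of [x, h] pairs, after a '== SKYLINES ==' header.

== SKYLINES ==
[[32,20],[34,0]]
[[32,20],[34,1],[40,0]]
[[7,20],[8,0],[32,20],[34,1],[40,0]]
[[7,20],[8,0],[32,20],[34,1],[47,0]]
[[7,20],[8,0],[32,20],[34,13],[47,0]]
[[7,20],[8,0],[32,20],[34,13],[47,0]]
[[7,20],[8,1],[9,0],[32,20],[34,13],[47,0]]
[[7,20],[8,12],[17,0],[32,20],[34,13],[47,0]]
[[7,20],[8,12],[17,0],[32,20],[34,13],[47,0]]
[[4,1],[7,20],[8,12],[17,0],[32,20],[34,13],[47,0]]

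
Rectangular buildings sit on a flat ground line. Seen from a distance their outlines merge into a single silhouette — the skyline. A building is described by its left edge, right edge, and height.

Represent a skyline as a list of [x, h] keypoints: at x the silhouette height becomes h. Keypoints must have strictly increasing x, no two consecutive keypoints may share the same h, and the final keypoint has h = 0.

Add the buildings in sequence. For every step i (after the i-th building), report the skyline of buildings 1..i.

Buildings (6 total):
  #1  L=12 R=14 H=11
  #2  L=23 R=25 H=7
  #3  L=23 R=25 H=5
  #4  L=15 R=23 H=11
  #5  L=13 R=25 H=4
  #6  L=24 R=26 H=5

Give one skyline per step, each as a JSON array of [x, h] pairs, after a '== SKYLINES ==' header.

== SKYLINES ==
[[12,11],[14,0]]
[[12,11],[14,0],[23,7],[25,0]]
[[12,11],[14,0],[23,7],[25,0]]
[[12,11],[14,0],[15,11],[23,7],[25,0]]
[[12,11],[14,4],[15,11],[23,7],[25,0]]
[[12,11],[14,4],[15,11],[23,7],[25,5],[26,0]]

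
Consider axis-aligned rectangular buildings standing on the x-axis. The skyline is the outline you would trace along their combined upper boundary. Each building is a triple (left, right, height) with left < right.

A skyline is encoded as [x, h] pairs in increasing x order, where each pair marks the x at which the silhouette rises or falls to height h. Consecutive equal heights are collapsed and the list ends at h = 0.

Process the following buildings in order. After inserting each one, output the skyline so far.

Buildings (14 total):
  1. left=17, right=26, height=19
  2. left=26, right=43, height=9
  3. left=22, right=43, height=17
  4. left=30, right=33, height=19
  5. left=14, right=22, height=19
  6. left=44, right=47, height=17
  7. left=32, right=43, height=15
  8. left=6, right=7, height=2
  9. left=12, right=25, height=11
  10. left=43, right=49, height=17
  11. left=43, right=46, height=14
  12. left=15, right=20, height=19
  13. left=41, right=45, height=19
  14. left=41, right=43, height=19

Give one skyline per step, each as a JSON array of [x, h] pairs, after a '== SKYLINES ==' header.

== SKYLINES ==
[[17,19],[26,0]]
[[17,19],[26,9],[43,0]]
[[17,19],[26,17],[43,0]]
[[17,19],[26,17],[30,19],[33,17],[43,0]]
[[14,19],[26,17],[30,19],[33,17],[43,0]]
[[14,19],[26,17],[30,19],[33,17],[43,0],[44,17],[47,0]]
[[14,19],[26,17],[30,19],[33,17],[43,0],[44,17],[47,0]]
[[6,2],[7,0],[14,19],[26,17],[30,19],[33,17],[43,0],[44,17],[47,0]]
[[6,2],[7,0],[12,11],[14,19],[26,17],[30,19],[33,17],[43,0],[44,17],[47,0]]
[[6,2],[7,0],[12,11],[14,19],[26,17],[30,19],[33,17],[49,0]]
[[6,2],[7,0],[12,11],[14,19],[26,17],[30,19],[33,17],[49,0]]
[[6,2],[7,0],[12,11],[14,19],[26,17],[30,19],[33,17],[49,0]]
[[6,2],[7,0],[12,11],[14,19],[26,17],[30,19],[33,17],[41,19],[45,17],[49,0]]
[[6,2],[7,0],[12,11],[14,19],[26,17],[30,19],[33,17],[41,19],[45,17],[49,0]]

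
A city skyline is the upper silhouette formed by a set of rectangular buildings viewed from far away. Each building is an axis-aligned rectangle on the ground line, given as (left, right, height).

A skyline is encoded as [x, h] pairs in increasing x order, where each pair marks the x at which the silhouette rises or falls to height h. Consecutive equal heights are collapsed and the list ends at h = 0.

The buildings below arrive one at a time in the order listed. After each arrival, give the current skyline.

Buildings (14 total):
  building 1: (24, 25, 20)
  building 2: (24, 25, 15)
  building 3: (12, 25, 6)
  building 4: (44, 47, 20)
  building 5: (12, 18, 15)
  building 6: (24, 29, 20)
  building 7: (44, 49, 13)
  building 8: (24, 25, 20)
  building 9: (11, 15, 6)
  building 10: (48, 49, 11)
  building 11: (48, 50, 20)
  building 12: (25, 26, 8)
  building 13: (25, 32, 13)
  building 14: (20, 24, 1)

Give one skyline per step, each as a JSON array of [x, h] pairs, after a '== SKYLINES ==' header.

== SKYLINES ==
[[24,20],[25,0]]
[[24,20],[25,0]]
[[12,6],[24,20],[25,0]]
[[12,6],[24,20],[25,0],[44,20],[47,0]]
[[12,15],[18,6],[24,20],[25,0],[44,20],[47,0]]
[[12,15],[18,6],[24,20],[29,0],[44,20],[47,0]]
[[12,15],[18,6],[24,20],[29,0],[44,20],[47,13],[49,0]]
[[12,15],[18,6],[24,20],[29,0],[44,20],[47,13],[49,0]]
[[11,6],[12,15],[18,6],[24,20],[29,0],[44,20],[47,13],[49,0]]
[[11,6],[12,15],[18,6],[24,20],[29,0],[44,20],[47,13],[49,0]]
[[11,6],[12,15],[18,6],[24,20],[29,0],[44,20],[47,13],[48,20],[50,0]]
[[11,6],[12,15],[18,6],[24,20],[29,0],[44,20],[47,13],[48,20],[50,0]]
[[11,6],[12,15],[18,6],[24,20],[29,13],[32,0],[44,20],[47,13],[48,20],[50,0]]
[[11,6],[12,15],[18,6],[24,20],[29,13],[32,0],[44,20],[47,13],[48,20],[50,0]]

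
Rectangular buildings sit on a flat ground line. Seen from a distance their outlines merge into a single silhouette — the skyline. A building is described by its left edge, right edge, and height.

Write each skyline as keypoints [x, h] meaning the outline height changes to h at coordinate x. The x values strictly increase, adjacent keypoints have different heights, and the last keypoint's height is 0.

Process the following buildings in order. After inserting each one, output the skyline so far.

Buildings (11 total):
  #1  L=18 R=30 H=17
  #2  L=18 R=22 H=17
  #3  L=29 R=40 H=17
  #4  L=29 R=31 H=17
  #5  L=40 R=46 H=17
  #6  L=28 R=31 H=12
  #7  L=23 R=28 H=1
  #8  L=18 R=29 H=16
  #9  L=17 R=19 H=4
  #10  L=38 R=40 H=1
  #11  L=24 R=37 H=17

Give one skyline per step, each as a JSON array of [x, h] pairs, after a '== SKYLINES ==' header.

== SKYLINES ==
[[18,17],[30,0]]
[[18,17],[30,0]]
[[18,17],[40,0]]
[[18,17],[40,0]]
[[18,17],[46,0]]
[[18,17],[46,0]]
[[18,17],[46,0]]
[[18,17],[46,0]]
[[17,4],[18,17],[46,0]]
[[17,4],[18,17],[46,0]]
[[17,4],[18,17],[46,0]]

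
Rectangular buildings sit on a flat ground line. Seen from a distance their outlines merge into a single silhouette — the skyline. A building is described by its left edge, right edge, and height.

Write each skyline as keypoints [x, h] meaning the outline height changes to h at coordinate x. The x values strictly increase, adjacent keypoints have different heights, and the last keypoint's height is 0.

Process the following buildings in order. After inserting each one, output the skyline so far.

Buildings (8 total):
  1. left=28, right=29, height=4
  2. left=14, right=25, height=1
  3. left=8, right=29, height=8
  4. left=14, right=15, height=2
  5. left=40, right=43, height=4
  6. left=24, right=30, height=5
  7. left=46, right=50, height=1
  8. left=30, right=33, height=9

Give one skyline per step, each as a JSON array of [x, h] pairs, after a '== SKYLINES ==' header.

== SKYLINES ==
[[28,4],[29,0]]
[[14,1],[25,0],[28,4],[29,0]]
[[8,8],[29,0]]
[[8,8],[29,0]]
[[8,8],[29,0],[40,4],[43,0]]
[[8,8],[29,5],[30,0],[40,4],[43,0]]
[[8,8],[29,5],[30,0],[40,4],[43,0],[46,1],[50,0]]
[[8,8],[29,5],[30,9],[33,0],[40,4],[43,0],[46,1],[50,0]]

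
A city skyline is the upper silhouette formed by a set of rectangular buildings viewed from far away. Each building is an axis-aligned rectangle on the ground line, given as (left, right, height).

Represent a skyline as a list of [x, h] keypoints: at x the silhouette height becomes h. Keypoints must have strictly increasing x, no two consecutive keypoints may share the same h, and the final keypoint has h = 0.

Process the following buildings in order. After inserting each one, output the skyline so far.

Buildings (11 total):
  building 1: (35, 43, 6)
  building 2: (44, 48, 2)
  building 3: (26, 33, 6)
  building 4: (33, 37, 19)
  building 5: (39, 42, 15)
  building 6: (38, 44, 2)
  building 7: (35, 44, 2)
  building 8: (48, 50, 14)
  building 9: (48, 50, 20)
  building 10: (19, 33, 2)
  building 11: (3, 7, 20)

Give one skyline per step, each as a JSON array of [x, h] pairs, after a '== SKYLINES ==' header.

== SKYLINES ==
[[35,6],[43,0]]
[[35,6],[43,0],[44,2],[48,0]]
[[26,6],[33,0],[35,6],[43,0],[44,2],[48,0]]
[[26,6],[33,19],[37,6],[43,0],[44,2],[48,0]]
[[26,6],[33,19],[37,6],[39,15],[42,6],[43,0],[44,2],[48,0]]
[[26,6],[33,19],[37,6],[39,15],[42,6],[43,2],[48,0]]
[[26,6],[33,19],[37,6],[39,15],[42,6],[43,2],[48,0]]
[[26,6],[33,19],[37,6],[39,15],[42,6],[43,2],[48,14],[50,0]]
[[26,6],[33,19],[37,6],[39,15],[42,6],[43,2],[48,20],[50,0]]
[[19,2],[26,6],[33,19],[37,6],[39,15],[42,6],[43,2],[48,20],[50,0]]
[[3,20],[7,0],[19,2],[26,6],[33,19],[37,6],[39,15],[42,6],[43,2],[48,20],[50,0]]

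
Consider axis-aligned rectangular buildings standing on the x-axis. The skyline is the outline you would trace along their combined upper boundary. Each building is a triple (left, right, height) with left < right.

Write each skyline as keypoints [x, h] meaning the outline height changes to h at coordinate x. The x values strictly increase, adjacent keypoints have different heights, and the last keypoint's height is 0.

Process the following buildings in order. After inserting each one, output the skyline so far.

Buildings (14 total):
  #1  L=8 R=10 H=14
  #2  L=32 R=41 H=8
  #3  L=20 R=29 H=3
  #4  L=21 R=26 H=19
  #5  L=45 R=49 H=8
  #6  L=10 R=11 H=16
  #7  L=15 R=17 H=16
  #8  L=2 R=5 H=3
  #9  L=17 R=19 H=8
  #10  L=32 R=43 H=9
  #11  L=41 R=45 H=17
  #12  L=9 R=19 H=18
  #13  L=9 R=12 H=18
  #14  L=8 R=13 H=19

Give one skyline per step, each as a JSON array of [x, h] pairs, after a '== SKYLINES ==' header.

== SKYLINES ==
[[8,14],[10,0]]
[[8,14],[10,0],[32,8],[41,0]]
[[8,14],[10,0],[20,3],[29,0],[32,8],[41,0]]
[[8,14],[10,0],[20,3],[21,19],[26,3],[29,0],[32,8],[41,0]]
[[8,14],[10,0],[20,3],[21,19],[26,3],[29,0],[32,8],[41,0],[45,8],[49,0]]
[[8,14],[10,16],[11,0],[20,3],[21,19],[26,3],[29,0],[32,8],[41,0],[45,8],[49,0]]
[[8,14],[10,16],[11,0],[15,16],[17,0],[20,3],[21,19],[26,3],[29,0],[32,8],[41,0],[45,8],[49,0]]
[[2,3],[5,0],[8,14],[10,16],[11,0],[15,16],[17,0],[20,3],[21,19],[26,3],[29,0],[32,8],[41,0],[45,8],[49,0]]
[[2,3],[5,0],[8,14],[10,16],[11,0],[15,16],[17,8],[19,0],[20,3],[21,19],[26,3],[29,0],[32,8],[41,0],[45,8],[49,0]]
[[2,3],[5,0],[8,14],[10,16],[11,0],[15,16],[17,8],[19,0],[20,3],[21,19],[26,3],[29,0],[32,9],[43,0],[45,8],[49,0]]
[[2,3],[5,0],[8,14],[10,16],[11,0],[15,16],[17,8],[19,0],[20,3],[21,19],[26,3],[29,0],[32,9],[41,17],[45,8],[49,0]]
[[2,3],[5,0],[8,14],[9,18],[19,0],[20,3],[21,19],[26,3],[29,0],[32,9],[41,17],[45,8],[49,0]]
[[2,3],[5,0],[8,14],[9,18],[19,0],[20,3],[21,19],[26,3],[29,0],[32,9],[41,17],[45,8],[49,0]]
[[2,3],[5,0],[8,19],[13,18],[19,0],[20,3],[21,19],[26,3],[29,0],[32,9],[41,17],[45,8],[49,0]]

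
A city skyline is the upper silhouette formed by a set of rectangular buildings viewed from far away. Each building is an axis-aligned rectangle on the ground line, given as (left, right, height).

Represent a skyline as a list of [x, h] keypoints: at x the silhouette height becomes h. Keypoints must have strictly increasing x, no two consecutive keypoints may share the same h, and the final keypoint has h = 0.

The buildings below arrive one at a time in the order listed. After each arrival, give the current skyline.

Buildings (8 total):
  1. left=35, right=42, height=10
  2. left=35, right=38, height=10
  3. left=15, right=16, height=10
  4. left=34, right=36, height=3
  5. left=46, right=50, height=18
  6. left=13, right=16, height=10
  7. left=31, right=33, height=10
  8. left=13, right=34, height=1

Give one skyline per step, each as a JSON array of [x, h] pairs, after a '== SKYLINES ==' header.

== SKYLINES ==
[[35,10],[42,0]]
[[35,10],[42,0]]
[[15,10],[16,0],[35,10],[42,0]]
[[15,10],[16,0],[34,3],[35,10],[42,0]]
[[15,10],[16,0],[34,3],[35,10],[42,0],[46,18],[50,0]]
[[13,10],[16,0],[34,3],[35,10],[42,0],[46,18],[50,0]]
[[13,10],[16,0],[31,10],[33,0],[34,3],[35,10],[42,0],[46,18],[50,0]]
[[13,10],[16,1],[31,10],[33,1],[34,3],[35,10],[42,0],[46,18],[50,0]]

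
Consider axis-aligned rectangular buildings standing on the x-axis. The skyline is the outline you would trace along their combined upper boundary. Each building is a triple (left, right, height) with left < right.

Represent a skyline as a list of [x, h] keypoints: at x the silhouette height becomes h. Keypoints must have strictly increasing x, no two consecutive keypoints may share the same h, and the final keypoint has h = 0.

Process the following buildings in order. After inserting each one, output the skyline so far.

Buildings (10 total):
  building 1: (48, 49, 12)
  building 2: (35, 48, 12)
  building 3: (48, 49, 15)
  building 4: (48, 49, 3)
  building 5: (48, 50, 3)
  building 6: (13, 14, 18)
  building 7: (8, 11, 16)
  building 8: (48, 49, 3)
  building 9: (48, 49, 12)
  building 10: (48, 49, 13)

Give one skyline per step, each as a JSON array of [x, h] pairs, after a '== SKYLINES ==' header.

== SKYLINES ==
[[48,12],[49,0]]
[[35,12],[49,0]]
[[35,12],[48,15],[49,0]]
[[35,12],[48,15],[49,0]]
[[35,12],[48,15],[49,3],[50,0]]
[[13,18],[14,0],[35,12],[48,15],[49,3],[50,0]]
[[8,16],[11,0],[13,18],[14,0],[35,12],[48,15],[49,3],[50,0]]
[[8,16],[11,0],[13,18],[14,0],[35,12],[48,15],[49,3],[50,0]]
[[8,16],[11,0],[13,18],[14,0],[35,12],[48,15],[49,3],[50,0]]
[[8,16],[11,0],[13,18],[14,0],[35,12],[48,15],[49,3],[50,0]]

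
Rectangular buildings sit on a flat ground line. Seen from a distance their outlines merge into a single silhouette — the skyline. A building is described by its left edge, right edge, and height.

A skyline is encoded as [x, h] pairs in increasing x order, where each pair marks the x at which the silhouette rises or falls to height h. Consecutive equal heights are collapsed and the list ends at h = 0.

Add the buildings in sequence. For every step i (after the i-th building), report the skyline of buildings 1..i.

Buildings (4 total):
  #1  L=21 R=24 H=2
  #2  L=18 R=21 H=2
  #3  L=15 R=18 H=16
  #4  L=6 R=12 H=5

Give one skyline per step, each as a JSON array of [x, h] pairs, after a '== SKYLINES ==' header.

== SKYLINES ==
[[21,2],[24,0]]
[[18,2],[24,0]]
[[15,16],[18,2],[24,0]]
[[6,5],[12,0],[15,16],[18,2],[24,0]]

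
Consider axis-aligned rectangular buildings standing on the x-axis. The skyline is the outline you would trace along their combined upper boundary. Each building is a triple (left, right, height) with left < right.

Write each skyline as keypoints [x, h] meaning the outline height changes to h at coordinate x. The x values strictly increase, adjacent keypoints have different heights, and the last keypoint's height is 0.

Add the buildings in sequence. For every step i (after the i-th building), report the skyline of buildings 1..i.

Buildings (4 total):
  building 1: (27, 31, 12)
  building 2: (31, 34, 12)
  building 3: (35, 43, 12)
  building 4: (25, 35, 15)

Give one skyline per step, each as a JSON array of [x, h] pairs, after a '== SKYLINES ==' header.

== SKYLINES ==
[[27,12],[31,0]]
[[27,12],[34,0]]
[[27,12],[34,0],[35,12],[43,0]]
[[25,15],[35,12],[43,0]]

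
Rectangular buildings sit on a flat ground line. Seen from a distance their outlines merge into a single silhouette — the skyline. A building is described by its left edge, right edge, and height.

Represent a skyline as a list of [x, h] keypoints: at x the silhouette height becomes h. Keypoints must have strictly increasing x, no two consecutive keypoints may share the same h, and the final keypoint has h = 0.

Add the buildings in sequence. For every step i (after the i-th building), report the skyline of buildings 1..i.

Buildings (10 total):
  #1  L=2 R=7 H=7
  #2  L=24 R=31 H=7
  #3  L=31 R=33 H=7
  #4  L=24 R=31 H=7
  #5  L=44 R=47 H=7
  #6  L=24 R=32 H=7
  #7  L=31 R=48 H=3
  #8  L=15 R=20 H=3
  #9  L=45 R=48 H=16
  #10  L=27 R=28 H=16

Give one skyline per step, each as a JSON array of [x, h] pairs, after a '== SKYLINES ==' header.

== SKYLINES ==
[[2,7],[7,0]]
[[2,7],[7,0],[24,7],[31,0]]
[[2,7],[7,0],[24,7],[33,0]]
[[2,7],[7,0],[24,7],[33,0]]
[[2,7],[7,0],[24,7],[33,0],[44,7],[47,0]]
[[2,7],[7,0],[24,7],[33,0],[44,7],[47,0]]
[[2,7],[7,0],[24,7],[33,3],[44,7],[47,3],[48,0]]
[[2,7],[7,0],[15,3],[20,0],[24,7],[33,3],[44,7],[47,3],[48,0]]
[[2,7],[7,0],[15,3],[20,0],[24,7],[33,3],[44,7],[45,16],[48,0]]
[[2,7],[7,0],[15,3],[20,0],[24,7],[27,16],[28,7],[33,3],[44,7],[45,16],[48,0]]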